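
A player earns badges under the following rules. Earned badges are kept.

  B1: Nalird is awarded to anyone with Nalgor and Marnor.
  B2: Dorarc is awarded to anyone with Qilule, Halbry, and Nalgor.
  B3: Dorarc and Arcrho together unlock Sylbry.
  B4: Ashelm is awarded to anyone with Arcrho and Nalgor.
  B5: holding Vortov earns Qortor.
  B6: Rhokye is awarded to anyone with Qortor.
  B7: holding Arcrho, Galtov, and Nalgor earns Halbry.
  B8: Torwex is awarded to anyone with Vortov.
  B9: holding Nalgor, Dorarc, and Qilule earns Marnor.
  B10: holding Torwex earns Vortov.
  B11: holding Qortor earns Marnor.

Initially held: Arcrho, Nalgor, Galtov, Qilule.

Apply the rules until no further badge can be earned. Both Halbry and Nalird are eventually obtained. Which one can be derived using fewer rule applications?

Halbry

Halbry: With Arcrho, Galtov, and Nalgor, Halbry is earned (B7). [1 rule application]
Nalird: With Arcrho, Galtov, and Nalgor, Halbry is earned (B7). With Qilule, Halbry, and Nalgor, Dorarc is earned (B2). With Nalgor, Dorarc, and Qilule, Marnor is earned (B9). With Nalgor and Marnor, Nalird is earned (B1). [4 rule applications]
Halbry needs fewer.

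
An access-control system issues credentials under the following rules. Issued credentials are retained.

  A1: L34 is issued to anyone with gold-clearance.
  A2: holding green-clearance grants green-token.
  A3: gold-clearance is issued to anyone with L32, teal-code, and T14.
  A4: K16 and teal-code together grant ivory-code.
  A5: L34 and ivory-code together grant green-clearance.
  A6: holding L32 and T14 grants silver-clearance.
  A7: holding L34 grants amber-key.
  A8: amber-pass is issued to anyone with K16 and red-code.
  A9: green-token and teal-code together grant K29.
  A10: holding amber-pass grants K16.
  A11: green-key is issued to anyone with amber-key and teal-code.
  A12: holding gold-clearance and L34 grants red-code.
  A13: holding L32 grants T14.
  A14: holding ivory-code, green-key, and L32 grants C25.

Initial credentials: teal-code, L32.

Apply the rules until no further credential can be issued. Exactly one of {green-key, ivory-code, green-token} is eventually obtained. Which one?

Holding L32 grants T14 (A13).
Holding L32, teal-code, and T14 grants gold-clearance (A3).
Holding gold-clearance grants L34 (A1).
Holding L34 grants amber-key (A7).
Holding amber-key and teal-code grants green-key (A11).
ivory-code would need K16 and teal-code (A4), but K16 is never granted. green-token would need green-clearance (A2), but green-clearance is never granted.

green-key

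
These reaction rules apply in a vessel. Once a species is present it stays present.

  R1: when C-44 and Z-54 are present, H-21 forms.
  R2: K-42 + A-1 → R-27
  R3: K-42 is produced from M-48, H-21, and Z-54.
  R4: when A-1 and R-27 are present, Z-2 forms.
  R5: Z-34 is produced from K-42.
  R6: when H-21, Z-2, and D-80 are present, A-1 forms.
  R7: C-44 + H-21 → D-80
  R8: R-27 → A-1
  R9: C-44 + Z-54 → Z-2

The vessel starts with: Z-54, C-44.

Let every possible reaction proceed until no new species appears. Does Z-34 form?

Z-34 would need K-42 (R5), but K-42 never forms.

No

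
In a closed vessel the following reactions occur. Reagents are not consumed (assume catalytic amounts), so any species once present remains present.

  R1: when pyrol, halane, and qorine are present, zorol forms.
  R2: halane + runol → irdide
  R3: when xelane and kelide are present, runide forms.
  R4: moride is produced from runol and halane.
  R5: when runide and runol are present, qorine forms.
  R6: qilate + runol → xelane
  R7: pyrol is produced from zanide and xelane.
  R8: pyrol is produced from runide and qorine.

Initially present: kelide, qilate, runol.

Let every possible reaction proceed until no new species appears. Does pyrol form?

Yes

qilate and runol present → xelane forms (R6).
xelane and kelide present → runide forms (R3).
runide and runol present → qorine forms (R5).
runide and qorine present → pyrol forms (R8).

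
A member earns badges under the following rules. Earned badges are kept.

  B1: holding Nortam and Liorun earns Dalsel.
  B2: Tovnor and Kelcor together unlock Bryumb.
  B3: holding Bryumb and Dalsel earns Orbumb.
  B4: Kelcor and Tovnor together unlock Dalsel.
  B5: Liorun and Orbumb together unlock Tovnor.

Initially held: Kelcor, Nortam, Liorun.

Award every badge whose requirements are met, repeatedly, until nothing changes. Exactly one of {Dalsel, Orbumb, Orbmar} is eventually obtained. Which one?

Dalsel

With Nortam and Liorun, Dalsel is earned (B1).
No rule produces Orbmar, and it is not given. Orbumb would need Bryumb and Dalsel (B3), but Bryumb is never earned.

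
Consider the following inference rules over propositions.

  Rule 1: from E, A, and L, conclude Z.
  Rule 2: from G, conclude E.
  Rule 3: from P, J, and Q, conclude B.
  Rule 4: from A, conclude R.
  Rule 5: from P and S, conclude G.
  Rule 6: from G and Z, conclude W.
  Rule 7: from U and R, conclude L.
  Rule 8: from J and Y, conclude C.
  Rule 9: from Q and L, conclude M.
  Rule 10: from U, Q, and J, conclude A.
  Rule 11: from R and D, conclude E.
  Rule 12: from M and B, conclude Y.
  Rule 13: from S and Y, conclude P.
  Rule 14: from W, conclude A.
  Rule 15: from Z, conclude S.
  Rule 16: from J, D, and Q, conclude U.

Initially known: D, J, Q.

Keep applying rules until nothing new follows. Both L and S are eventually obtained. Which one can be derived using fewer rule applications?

L: J, D, and Q hold, so U follows (Rule 16). From U, Q, and J, Rule 10 gives A. A holds, so R follows (Rule 4). U and R hold, so L follows (Rule 7). [4 rule applications]
S: J, D, and Q hold, so U follows (Rule 16). U, Q, and J hold, so A follows (Rule 10). From A, Rule 4 gives R. R and D hold, so E follows (Rule 11). U and R hold, so L follows (Rule 7). E, A, and L hold, so Z follows (Rule 1). Z holds, so S follows (Rule 15). [7 rule applications]
L needs fewer.

L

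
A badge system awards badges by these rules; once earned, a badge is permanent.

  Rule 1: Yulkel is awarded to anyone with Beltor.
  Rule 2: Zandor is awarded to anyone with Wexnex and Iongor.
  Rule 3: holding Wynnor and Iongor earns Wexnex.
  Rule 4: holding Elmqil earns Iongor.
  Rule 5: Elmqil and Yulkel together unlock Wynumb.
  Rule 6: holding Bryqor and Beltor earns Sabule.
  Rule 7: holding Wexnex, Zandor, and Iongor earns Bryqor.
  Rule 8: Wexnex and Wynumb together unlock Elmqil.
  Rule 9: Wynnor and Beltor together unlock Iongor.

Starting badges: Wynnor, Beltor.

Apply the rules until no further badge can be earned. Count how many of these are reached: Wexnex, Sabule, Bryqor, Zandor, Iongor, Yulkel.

6

With Wynnor and Beltor, Iongor is earned (Rule 9).
With Beltor, Yulkel is earned (Rule 1).
With Wynnor and Iongor, Wexnex is earned (Rule 3).
With Wexnex and Iongor, Zandor is earned (Rule 2).
With Wexnex, Zandor, and Iongor, Bryqor is earned (Rule 7).
With Bryqor and Beltor, Sabule is earned (Rule 6).
Wexnex: reached.
Sabule: reached.
Bryqor: reached.
Zandor: reached.
Iongor: reached.
Yulkel: reached.
All 6 are reached.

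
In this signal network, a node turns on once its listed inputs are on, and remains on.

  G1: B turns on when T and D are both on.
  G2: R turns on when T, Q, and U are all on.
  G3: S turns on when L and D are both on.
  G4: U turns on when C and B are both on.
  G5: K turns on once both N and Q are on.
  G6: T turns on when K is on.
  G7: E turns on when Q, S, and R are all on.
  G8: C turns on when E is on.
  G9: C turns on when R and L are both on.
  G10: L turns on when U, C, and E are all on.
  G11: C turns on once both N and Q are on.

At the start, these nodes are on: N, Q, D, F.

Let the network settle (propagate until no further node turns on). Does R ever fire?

Yes

N and Q are on, so K turns on (G5).
N and Q are on, so C turns on (G11).
K is on, so T turns on (G6).
G1: T and D on → B on.
G4: C and B on → U on.
T, Q, and U are on, so R turns on (G2).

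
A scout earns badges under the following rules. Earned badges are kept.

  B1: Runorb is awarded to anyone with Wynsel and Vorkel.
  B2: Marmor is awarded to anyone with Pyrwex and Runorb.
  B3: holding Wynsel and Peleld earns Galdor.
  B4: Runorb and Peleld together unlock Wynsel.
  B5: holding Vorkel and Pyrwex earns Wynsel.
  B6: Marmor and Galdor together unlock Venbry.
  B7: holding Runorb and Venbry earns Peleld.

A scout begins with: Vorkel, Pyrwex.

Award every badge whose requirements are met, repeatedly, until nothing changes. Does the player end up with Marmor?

Yes

With Vorkel and Pyrwex, Wynsel is earned (B5).
With Wynsel and Vorkel, Runorb is earned (B1).
With Pyrwex and Runorb, Marmor is earned (B2).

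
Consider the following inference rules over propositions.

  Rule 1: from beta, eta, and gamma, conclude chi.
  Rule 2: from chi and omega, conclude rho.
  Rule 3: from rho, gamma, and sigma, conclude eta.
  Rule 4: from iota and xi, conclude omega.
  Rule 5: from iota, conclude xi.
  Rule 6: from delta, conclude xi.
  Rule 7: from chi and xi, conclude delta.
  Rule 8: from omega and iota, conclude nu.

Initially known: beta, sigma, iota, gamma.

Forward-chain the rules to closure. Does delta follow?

delta would need chi and xi (Rule 7), but chi is never established.

No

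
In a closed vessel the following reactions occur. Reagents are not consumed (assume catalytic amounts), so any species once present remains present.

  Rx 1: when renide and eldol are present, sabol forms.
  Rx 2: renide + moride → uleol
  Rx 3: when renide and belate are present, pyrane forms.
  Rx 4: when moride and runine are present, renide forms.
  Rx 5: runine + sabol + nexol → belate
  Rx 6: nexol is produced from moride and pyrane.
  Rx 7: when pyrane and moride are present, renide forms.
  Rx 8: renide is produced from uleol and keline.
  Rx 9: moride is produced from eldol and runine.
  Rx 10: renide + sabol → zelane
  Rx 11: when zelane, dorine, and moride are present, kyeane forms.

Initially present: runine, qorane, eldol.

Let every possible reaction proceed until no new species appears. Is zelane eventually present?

Yes

eldol and runine present → moride forms (Rx 9).
moride and runine present → renide forms (Rx 4).
renide and eldol present → sabol forms (Rx 1).
renide and sabol present → zelane forms (Rx 10).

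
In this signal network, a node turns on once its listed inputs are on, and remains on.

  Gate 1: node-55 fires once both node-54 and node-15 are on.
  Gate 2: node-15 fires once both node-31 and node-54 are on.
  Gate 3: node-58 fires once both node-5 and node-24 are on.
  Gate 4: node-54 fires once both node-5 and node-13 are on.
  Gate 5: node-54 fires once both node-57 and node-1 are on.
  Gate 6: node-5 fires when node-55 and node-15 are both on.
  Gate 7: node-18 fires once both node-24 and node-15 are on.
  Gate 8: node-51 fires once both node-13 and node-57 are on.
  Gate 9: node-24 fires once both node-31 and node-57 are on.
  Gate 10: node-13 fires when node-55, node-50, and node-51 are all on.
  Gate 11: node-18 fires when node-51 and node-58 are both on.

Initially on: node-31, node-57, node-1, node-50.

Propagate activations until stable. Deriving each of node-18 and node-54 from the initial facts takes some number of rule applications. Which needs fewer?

node-54: node-57 and node-1 are on, so node-54 fires (Gate 5). [1 rule application]
node-18: node-57 and node-1 are on, so node-54 fires (Gate 5). Gate 9: node-31 and node-57 on → node-24 on. node-31 and node-54 are on, so node-15 fires (Gate 2). Gate 7: node-24 and node-15 on → node-18 on. [4 rule applications]
node-54 needs fewer.

node-54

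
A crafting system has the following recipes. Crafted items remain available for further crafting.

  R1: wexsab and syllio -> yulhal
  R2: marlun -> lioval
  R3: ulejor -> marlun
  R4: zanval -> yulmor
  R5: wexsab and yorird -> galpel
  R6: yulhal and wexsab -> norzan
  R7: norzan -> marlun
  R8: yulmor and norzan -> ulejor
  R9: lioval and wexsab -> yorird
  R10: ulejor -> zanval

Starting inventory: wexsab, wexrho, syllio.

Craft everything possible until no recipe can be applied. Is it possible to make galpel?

Yes

Using R1, wexsab and syllio make yulhal.
Using R6, yulhal and wexsab make norzan.
norzan -> marlun (R7).
marlun -> lioval (R2).
lioval and wexsab -> yorird (R9).
Using R5, wexsab and yorird make galpel.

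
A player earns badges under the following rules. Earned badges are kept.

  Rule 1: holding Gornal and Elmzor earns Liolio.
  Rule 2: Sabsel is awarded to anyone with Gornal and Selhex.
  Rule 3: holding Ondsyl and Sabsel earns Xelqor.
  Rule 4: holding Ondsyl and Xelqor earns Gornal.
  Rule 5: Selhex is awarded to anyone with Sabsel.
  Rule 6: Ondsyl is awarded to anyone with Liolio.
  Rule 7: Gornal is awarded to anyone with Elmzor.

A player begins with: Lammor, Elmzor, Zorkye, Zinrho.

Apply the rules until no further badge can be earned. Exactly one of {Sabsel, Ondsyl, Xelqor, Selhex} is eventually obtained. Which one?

Ondsyl

With Elmzor, Gornal is earned (Rule 7).
With Gornal and Elmzor, Liolio is earned (Rule 1).
With Liolio, Ondsyl is earned (Rule 6).
Selhex would need Sabsel (Rule 5), but Sabsel is never earned. Sabsel would need Gornal and Selhex (Rule 2), but Selhex is never earned. Xelqor would need Ondsyl and Sabsel (Rule 3), but Sabsel is never earned.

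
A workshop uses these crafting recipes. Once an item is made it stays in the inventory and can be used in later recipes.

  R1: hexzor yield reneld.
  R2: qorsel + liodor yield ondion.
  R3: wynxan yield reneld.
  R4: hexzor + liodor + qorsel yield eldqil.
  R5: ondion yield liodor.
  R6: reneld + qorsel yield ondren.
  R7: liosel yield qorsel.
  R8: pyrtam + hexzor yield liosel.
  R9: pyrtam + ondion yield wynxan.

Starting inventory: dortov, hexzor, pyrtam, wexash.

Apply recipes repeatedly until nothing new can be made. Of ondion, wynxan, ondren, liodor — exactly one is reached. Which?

ondren

Using R1, hexzor makes reneld.
pyrtam + hexzor → liosel (R8).
liosel → qorsel (R7).
reneld + qorsel → ondren (R6).
ondion would need qorsel and liodor (R2), but liodor is never obtained. liodor would need ondion (R5), but ondion is never obtained. wynxan would need pyrtam and ondion (R9), but ondion is never obtained.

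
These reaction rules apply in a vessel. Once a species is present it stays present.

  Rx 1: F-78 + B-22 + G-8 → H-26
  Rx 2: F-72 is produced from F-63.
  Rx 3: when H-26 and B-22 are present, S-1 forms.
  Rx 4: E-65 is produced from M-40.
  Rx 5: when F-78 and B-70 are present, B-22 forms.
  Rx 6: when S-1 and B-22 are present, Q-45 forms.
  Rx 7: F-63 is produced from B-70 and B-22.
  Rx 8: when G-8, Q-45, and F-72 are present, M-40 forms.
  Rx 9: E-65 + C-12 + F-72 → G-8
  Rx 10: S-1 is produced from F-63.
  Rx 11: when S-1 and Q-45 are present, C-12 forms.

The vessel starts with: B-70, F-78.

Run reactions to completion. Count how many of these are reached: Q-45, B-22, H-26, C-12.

F-78 and B-70 present → B-22 forms (Rx 5).
B-70 and B-22 present → F-63 forms (Rx 7).
F-63 present → S-1 forms (Rx 10).
S-1 and B-22 present → Q-45 forms (Rx 6).
S-1 and Q-45 present → C-12 forms (Rx 11).
Q-45: reached.
B-22: reached.
H-26 would need F-78, B-22, and G-8 (Rx 1), but G-8 never forms.
C-12: reached.
Reached: Q-45, B-22, and C-12 — 3 of the 4.

3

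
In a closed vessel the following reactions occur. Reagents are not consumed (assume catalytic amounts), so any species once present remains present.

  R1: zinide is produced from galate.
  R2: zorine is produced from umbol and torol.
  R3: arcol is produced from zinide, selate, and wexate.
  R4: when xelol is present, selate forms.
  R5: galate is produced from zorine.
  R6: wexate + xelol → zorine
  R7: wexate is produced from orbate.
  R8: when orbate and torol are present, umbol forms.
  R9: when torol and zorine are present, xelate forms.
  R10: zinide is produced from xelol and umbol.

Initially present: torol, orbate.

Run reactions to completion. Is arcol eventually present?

No

arcol would need zinide, selate, and wexate (R3), but selate never forms.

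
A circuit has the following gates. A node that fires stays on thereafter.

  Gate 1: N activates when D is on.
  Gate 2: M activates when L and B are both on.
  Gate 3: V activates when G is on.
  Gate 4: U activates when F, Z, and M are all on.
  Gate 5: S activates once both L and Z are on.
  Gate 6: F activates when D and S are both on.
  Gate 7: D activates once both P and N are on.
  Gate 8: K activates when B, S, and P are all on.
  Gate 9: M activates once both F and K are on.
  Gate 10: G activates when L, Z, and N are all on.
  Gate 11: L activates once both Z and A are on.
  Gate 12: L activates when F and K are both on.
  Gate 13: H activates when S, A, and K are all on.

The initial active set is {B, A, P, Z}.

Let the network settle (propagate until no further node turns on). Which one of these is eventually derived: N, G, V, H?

Z and A are on, so L activates (Gate 11).
Gate 5: L and Z on → S on.
Gate 8: B, S, and P on → K on.
Gate 13: S, A, and K on → H on.
G would need L, Z, and N (Gate 10), but N never turns on. N would need D (Gate 1), but D never turns on. V would need G (Gate 3), but G never turns on.

H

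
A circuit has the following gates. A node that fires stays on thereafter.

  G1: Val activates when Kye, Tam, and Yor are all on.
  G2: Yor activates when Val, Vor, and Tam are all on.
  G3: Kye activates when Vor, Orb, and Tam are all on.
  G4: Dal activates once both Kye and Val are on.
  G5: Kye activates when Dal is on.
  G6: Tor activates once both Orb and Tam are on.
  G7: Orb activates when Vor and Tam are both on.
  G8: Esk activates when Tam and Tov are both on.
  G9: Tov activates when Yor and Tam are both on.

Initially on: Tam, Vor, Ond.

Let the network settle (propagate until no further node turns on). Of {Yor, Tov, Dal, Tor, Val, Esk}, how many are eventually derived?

1

G7: Vor and Tam on → Orb on.
G6: Orb and Tam on → Tor on.
Yor would need Val, Vor, and Tam (G2), but Val never turns on.
Tov would need Yor and Tam (G9), but Yor never turns on.
Dal would need Kye and Val (G4), but Val never turns on.
Tor: reached.
Val would need Kye, Tam, and Yor (G1), but Yor never turns on.
Esk would need Tam and Tov (G8), but Tov never turns on.
Reached: Tor — 1 of the 6.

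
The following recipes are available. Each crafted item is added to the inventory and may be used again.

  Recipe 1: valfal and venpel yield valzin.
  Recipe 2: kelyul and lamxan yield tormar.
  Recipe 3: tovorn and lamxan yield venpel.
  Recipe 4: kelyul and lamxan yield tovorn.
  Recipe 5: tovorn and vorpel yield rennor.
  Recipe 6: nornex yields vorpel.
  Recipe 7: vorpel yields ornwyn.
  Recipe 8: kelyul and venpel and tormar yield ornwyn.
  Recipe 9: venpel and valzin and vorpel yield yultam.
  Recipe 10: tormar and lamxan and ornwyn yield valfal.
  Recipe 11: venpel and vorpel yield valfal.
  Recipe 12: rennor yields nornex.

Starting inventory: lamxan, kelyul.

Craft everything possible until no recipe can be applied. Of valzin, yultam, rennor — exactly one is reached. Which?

valzin

kelyul and lamxan → tovorn (Recipe 4).
kelyul and lamxan → tormar (Recipe 2).
tovorn and lamxan → venpel (Recipe 3).
Using Recipe 8, kelyul, venpel, and tormar make ornwyn.
Using Recipe 10, tormar, lamxan, and ornwyn make valfal.
valfal and venpel → valzin (Recipe 1).
yultam would need venpel, valzin, and vorpel (Recipe 9), but vorpel is never obtained. rennor would need tovorn and vorpel (Recipe 5), but vorpel is never obtained.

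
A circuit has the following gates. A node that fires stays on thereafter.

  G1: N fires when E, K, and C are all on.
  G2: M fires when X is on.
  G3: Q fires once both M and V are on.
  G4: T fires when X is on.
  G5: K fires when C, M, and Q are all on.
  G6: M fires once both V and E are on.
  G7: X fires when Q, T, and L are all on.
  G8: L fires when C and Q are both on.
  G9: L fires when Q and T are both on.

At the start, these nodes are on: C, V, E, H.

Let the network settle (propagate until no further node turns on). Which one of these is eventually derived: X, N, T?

G6: V and E on → M on.
M and V are on, so Q fires (G3).
G5: C, M, and Q on → K on.
G1: E, K, and C on → N on.
T would need X (G4), but X never turns on. X would need Q, T, and L (G7), but T never turns on.

N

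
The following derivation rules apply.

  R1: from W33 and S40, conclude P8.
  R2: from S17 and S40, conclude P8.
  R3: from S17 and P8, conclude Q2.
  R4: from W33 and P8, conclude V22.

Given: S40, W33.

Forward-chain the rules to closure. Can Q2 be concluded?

Q2 would need S17 and P8 (R3), but S17 is never established.

No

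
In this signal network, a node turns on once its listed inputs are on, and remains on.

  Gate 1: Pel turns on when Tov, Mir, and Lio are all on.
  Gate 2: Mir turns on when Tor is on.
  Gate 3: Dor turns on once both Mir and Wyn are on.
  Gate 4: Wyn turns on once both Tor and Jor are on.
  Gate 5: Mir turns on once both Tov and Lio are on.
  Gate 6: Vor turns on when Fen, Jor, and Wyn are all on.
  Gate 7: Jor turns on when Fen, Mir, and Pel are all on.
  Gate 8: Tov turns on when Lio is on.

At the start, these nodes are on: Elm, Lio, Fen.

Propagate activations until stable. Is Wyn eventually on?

No

Wyn would need Tor and Jor (Gate 4), but Tor never turns on.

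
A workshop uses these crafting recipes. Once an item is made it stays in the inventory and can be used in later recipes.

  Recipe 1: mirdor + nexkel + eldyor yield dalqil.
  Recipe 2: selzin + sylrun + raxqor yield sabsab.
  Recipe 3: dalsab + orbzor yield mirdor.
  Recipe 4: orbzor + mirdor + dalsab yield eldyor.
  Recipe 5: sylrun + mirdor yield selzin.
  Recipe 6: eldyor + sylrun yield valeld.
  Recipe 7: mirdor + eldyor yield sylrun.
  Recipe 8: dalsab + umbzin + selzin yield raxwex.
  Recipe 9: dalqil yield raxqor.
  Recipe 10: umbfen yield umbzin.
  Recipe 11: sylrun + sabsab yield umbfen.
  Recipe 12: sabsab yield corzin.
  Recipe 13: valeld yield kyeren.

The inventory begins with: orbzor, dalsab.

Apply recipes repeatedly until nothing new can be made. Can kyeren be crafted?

Yes

dalsab + orbzor → mirdor (Recipe 3).
Using Recipe 4, orbzor, mirdor, and dalsab make eldyor.
Using Recipe 7, mirdor and eldyor make sylrun.
eldyor + sylrun → valeld (Recipe 6).
Using Recipe 13, valeld makes kyeren.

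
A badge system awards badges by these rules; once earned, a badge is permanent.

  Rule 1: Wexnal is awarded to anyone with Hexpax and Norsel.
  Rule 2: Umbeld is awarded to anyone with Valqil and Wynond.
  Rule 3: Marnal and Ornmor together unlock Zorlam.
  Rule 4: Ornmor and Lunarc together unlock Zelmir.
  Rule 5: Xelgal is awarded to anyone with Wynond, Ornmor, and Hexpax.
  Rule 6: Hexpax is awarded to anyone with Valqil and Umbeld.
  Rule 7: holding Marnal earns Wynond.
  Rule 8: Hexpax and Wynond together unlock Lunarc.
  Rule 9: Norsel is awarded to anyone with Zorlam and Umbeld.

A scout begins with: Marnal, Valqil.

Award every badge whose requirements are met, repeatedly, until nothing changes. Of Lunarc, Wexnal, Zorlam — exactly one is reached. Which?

With Marnal, Wynond is earned (Rule 7).
With Valqil and Wynond, Umbeld is earned (Rule 2).
With Valqil and Umbeld, Hexpax is earned (Rule 6).
With Hexpax and Wynond, Lunarc is earned (Rule 8).
Zorlam would need Marnal and Ornmor (Rule 3), but Ornmor is never earned. Wexnal would need Hexpax and Norsel (Rule 1), but Norsel is never earned.

Lunarc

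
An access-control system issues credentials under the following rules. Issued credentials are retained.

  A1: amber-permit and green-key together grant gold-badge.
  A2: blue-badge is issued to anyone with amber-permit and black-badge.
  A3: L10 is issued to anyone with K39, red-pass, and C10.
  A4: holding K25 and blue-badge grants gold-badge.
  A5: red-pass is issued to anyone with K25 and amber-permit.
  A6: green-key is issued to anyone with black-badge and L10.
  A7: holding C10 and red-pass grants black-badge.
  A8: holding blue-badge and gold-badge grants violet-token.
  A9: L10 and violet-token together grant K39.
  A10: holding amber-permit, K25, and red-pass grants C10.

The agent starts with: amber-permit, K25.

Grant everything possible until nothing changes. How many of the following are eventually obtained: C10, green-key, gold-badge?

Holding K25 and amber-permit grants red-pass (A5).
Holding amber-permit, K25, and red-pass grants C10 (A10).
Holding C10 and red-pass grants black-badge (A7).
Holding amber-permit and black-badge grants blue-badge (A2).
Holding K25 and blue-badge grants gold-badge (A4).
C10: reached.
green-key would need black-badge and L10 (A6), but L10 is never granted.
gold-badge: reached.
Reached: C10 and gold-badge — 2 of the 3.

2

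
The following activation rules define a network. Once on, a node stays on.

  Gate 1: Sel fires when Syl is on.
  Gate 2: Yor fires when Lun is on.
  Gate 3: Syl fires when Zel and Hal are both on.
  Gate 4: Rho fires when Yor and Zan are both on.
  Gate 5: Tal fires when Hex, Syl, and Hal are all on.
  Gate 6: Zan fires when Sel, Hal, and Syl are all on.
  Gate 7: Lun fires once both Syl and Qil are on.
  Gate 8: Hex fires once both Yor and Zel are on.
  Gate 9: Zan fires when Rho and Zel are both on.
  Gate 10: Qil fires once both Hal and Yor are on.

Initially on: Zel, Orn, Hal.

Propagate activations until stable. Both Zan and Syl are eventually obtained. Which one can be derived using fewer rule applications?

Syl

Syl: Zel and Hal are on, so Syl fires (Gate 3). [1 rule application]
Zan: Gate 3: Zel and Hal on → Syl on. Gate 1: Syl on → Sel on. Gate 6: Sel, Hal, and Syl on → Zan on. [3 rule applications]
Syl needs fewer.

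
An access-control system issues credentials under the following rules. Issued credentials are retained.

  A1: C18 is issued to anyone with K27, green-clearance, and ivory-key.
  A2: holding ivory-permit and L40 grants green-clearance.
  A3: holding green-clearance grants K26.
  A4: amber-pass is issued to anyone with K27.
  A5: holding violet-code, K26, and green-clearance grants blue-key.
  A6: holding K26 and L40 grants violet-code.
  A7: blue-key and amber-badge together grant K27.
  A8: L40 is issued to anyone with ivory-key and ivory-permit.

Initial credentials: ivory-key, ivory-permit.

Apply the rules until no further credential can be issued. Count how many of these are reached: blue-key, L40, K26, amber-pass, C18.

3

Holding ivory-key and ivory-permit grants L40 (A8).
Holding ivory-permit and L40 grants green-clearance (A2).
Holding green-clearance grants K26 (A3).
Holding K26 and L40 grants violet-code (A6).
Holding violet-code, K26, and green-clearance grants blue-key (A5).
blue-key: reached.
L40: reached.
K26: reached.
amber-pass would need K27 (A4), but K27 is never granted.
C18 would need K27, green-clearance, and ivory-key (A1), but K27 is never granted.
Reached: blue-key, L40, and K26 — 3 of the 5.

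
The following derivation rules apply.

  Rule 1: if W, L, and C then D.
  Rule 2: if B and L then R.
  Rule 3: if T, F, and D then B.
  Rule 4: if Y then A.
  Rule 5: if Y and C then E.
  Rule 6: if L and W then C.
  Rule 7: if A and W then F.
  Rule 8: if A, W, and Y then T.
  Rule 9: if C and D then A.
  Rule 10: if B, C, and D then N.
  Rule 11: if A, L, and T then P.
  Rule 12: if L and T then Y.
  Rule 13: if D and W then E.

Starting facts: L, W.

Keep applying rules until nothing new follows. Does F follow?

Yes

L and W hold, so C follows (Rule 6).
W, L, and C hold, so D follows (Rule 1).
C and D hold, so A follows (Rule 9).
From A and W, Rule 7 gives F.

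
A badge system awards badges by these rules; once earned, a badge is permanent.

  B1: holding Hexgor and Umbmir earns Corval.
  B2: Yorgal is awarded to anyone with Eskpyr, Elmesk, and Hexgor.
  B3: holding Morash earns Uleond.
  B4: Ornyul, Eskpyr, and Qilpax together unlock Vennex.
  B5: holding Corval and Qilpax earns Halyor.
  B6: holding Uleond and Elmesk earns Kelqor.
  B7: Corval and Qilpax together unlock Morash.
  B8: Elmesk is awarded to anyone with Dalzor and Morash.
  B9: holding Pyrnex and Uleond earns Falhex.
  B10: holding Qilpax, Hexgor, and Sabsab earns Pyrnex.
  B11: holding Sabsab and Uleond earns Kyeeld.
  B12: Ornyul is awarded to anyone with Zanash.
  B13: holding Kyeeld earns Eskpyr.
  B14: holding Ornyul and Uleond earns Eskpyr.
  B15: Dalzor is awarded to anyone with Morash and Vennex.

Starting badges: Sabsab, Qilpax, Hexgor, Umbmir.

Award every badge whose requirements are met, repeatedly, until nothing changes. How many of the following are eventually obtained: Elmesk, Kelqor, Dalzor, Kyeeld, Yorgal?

1

With Hexgor and Umbmir, Corval is earned (B1).
With Corval and Qilpax, Morash is earned (B7).
With Morash, Uleond is earned (B3).
With Sabsab and Uleond, Kyeeld is earned (B11).
Elmesk would need Dalzor and Morash (B8), but Dalzor is never earned.
Kelqor would need Uleond and Elmesk (B6), but Elmesk is never earned.
Dalzor would need Morash and Vennex (B15), but Vennex is never earned.
Kyeeld: reached.
Yorgal would need Eskpyr, Elmesk, and Hexgor (B2), but Elmesk is never earned.
Reached: Kyeeld — 1 of the 5.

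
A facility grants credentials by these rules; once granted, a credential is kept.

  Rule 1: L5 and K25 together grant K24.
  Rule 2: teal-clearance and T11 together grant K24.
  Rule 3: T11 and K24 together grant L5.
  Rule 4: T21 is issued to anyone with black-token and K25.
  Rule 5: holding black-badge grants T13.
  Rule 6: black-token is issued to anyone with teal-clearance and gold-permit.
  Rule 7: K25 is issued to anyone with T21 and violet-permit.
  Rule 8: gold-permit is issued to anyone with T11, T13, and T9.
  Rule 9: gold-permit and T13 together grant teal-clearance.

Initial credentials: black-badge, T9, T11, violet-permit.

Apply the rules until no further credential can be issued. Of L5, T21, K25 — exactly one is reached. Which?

Holding black-badge grants T13 (Rule 5).
Holding T11, T13, and T9 grants gold-permit (Rule 8).
Holding gold-permit and T13 grants teal-clearance (Rule 9).
Holding teal-clearance and T11 grants K24 (Rule 2).
Holding T11 and K24 grants L5 (Rule 3).
K25 would need T21 and violet-permit (Rule 7), but T21 is never granted. T21 would need black-token and K25 (Rule 4), but K25 is never granted.

L5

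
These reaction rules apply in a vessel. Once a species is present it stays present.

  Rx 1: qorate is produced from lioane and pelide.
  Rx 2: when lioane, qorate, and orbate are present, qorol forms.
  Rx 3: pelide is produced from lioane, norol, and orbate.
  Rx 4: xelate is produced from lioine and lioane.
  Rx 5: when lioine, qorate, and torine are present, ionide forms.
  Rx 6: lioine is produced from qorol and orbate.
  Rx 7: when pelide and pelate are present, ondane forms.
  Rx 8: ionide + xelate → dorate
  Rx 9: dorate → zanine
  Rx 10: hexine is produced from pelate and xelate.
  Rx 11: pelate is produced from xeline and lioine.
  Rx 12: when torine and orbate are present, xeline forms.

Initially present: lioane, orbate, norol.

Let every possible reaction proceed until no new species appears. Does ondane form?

No

ondane would need pelide and pelate (Rx 7), but pelate never forms.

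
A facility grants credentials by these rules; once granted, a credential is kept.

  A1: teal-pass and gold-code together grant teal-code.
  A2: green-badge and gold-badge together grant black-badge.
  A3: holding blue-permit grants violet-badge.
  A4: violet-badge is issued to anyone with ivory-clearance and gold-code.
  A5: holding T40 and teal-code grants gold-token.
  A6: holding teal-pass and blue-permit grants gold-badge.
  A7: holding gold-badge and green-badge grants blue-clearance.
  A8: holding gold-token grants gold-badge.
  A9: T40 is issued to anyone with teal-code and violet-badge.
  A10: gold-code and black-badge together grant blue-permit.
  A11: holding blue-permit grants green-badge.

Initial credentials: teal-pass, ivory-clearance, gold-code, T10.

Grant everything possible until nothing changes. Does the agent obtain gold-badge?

Yes

Holding ivory-clearance and gold-code grants violet-badge (A4).
Holding teal-pass and gold-code grants teal-code (A1).
Holding teal-code and violet-badge grants T40 (A9).
Holding T40 and teal-code grants gold-token (A5).
Holding gold-token grants gold-badge (A8).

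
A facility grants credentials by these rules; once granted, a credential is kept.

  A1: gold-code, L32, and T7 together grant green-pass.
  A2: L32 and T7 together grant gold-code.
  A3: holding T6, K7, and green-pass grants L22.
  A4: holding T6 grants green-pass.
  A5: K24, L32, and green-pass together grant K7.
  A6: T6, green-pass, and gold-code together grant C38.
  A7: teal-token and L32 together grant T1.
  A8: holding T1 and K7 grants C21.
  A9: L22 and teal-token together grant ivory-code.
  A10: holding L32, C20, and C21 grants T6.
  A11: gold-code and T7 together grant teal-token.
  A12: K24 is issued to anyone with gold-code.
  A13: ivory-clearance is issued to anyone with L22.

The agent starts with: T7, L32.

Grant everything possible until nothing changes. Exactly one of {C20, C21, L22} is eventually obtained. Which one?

Holding L32 and T7 grants gold-code (A2).
Holding gold-code, L32, and T7 grants green-pass (A1).
Holding gold-code and T7 grants teal-token (A11).
Holding gold-code grants K24 (A12).
Holding teal-token and L32 grants T1 (A7).
Holding K24, L32, and green-pass grants K7 (A5).
Holding T1 and K7 grants C21 (A8).
L22 would need T6, K7, and green-pass (A3), but T6 is never granted. No rule produces C20, and it is not given.

C21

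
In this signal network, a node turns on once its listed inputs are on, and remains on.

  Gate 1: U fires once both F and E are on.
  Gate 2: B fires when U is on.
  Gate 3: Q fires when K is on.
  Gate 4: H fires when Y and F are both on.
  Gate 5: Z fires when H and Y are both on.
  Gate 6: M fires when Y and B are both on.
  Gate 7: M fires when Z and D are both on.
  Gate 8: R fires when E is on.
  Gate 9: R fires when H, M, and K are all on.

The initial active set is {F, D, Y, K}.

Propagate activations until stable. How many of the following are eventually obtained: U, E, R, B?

Y and F are on, so H fires (Gate 4).
H and Y are on, so Z fires (Gate 5).
Gate 7: Z and D on → M on.
Gate 9: H, M, and K on → R on.
U would need F and E (Gate 1), but E never turns on.
No rule produces E, and it is not given.
R: reached.
B would need U (Gate 2), but U never turns on.
Reached: R — 1 of the 4.

1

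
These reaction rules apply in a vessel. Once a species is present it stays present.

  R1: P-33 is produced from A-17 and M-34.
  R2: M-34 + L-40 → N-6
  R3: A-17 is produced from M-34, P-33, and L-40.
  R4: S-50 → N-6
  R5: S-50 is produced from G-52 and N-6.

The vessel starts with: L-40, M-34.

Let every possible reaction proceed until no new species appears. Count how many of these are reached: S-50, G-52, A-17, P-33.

S-50 would need G-52 and N-6 (R5), but G-52 never forms.
No rule produces G-52, and it is not given.
A-17 would need M-34, P-33, and L-40 (R3), but P-33 never forms.
P-33 would need A-17 and M-34 (R1), but A-17 never forms.
None of the 4 are reached.

0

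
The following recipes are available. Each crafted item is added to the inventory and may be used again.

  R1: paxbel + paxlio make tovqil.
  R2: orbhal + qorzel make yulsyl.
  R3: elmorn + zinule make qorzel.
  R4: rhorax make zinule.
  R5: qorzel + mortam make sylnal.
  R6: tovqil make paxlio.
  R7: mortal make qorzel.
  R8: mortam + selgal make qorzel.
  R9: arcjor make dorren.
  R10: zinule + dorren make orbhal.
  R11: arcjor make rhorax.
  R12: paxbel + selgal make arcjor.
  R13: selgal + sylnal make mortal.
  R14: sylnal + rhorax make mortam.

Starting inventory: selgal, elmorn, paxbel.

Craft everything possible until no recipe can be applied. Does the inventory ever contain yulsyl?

Yes

Using R12, paxbel and selgal make arcjor.
arcjor → rhorax (R11).
arcjor → dorren (R9).
Using R4, rhorax makes zinule.
Using R10, zinule and dorren make orbhal.
elmorn + zinule → qorzel (R3).
Using R2, orbhal and qorzel make yulsyl.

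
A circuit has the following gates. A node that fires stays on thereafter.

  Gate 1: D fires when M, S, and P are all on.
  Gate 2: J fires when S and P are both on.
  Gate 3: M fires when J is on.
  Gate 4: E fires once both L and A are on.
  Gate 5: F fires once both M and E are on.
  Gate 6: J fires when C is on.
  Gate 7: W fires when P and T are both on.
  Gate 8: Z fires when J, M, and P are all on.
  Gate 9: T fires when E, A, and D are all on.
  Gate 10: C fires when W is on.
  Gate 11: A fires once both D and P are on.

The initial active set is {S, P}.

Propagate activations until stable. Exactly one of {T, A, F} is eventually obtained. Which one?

S and P are on, so J fires (Gate 2).
J is on, so M fires (Gate 3).
Gate 1: M, S, and P on → D on.
D and P are on, so A fires (Gate 11).
F would need M and E (Gate 5), but E never turns on. T would need E, A, and D (Gate 9), but E never turns on.

A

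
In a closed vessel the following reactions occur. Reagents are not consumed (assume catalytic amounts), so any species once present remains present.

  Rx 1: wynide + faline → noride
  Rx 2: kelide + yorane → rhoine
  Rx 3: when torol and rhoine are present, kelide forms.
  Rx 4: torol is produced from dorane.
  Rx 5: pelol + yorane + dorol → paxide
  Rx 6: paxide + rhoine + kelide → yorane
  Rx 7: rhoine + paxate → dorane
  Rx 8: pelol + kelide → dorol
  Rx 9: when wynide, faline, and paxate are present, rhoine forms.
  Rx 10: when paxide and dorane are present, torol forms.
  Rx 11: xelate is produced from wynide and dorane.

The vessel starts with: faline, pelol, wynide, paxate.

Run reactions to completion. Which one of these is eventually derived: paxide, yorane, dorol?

dorol

wynide, faline, and paxate present → rhoine forms (Rx 9).
rhoine and paxate present → dorane forms (Rx 7).
dorane present → torol forms (Rx 4).
torol and rhoine present → kelide forms (Rx 3).
pelol and kelide present → dorol forms (Rx 8).
yorane would need paxide, rhoine, and kelide (Rx 6), but paxide never forms. paxide would need pelol, yorane, and dorol (Rx 5), but yorane never forms.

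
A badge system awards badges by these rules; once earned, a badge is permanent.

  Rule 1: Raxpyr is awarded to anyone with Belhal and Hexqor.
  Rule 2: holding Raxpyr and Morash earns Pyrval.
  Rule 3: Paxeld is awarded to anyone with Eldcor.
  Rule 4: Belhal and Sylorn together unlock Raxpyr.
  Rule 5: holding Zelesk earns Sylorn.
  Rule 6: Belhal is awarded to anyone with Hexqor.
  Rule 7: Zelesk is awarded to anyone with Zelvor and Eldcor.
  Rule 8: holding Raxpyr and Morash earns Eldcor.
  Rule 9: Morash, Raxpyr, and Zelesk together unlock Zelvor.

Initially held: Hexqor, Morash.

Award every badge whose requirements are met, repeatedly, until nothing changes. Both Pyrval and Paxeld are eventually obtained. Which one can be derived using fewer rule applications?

Pyrval: With Hexqor, Belhal is earned (Rule 6). With Belhal and Hexqor, Raxpyr is earned (Rule 1). With Raxpyr and Morash, Pyrval is earned (Rule 2). [3 rule applications]
Paxeld: With Hexqor, Belhal is earned (Rule 6). With Belhal and Hexqor, Raxpyr is earned (Rule 1). With Raxpyr and Morash, Eldcor is earned (Rule 8). With Eldcor, Paxeld is earned (Rule 3). [4 rule applications]
Pyrval needs fewer.

Pyrval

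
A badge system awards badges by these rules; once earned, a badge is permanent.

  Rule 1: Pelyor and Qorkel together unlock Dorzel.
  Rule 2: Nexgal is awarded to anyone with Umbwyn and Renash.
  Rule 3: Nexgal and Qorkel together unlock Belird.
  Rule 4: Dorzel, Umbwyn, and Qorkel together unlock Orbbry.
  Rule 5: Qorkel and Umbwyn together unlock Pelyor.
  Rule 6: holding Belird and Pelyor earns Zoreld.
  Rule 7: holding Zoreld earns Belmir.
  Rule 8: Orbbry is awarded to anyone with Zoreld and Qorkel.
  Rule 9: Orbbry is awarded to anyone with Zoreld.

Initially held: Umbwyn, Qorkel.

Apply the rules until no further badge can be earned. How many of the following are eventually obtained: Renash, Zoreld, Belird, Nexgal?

0

No rule produces Renash, and it is not given.
Zoreld would need Belird and Pelyor (Rule 6), but Belird is never earned.
Belird would need Nexgal and Qorkel (Rule 3), but Nexgal is never earned.
Nexgal would need Umbwyn and Renash (Rule 2), but Renash is never earned.
None of the 4 are reached.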